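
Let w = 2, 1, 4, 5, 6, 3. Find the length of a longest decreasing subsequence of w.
2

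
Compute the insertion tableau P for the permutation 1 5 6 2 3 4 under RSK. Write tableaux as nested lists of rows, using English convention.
P = [[1, 2, 3, 4], [5, 6]]

Insert 1: appended to row 1. P = [[1]].
Insert 5: appended to row 1. P = [[1, 5]].
Insert 6: appended to row 1. P = [[1, 5, 6]].
Insert 2: 2 bumps 5 from row 1; 5 starts row 2. P = [[1, 2, 6], [5]].
Insert 3: 3 bumps 6 from row 1; 6 appends to row 2. P = [[1, 2, 3], [5, 6]].
Insert 4: appended to row 1. P = [[1, 2, 3, 4], [5, 6]].

So P = [[1, 2, 3, 4], [5, 6]].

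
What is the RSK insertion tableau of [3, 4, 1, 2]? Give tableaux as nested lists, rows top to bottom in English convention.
P = [[1, 2], [3, 4]]

After inserting 3: P = [[3]].
After inserting 4: P = [[3, 4]].
After inserting 1: P = [[1, 4], [3]].
After inserting 2: P = [[1, 2], [3, 4]].

So P = [[1, 2], [3, 4]].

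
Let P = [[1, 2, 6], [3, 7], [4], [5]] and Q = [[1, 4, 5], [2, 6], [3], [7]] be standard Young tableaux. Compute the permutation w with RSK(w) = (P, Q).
5 4 1 3 7 6 2

Reverse the RSK construction: for i from n down to 1, find the cell of Q containing i, remove the entry at that cell from P, and reverse-bump it up through P; the value ejected from row 1 is w(i).

Step i=7: Q has 7 at row 4, column 1; remove 5 from row 4 of P and reverse-bump: 5 enters row 3 and ejects 4; 4 enters row 2 and ejects 3; 3 enters row 1 and ejects 2. So w(7) = 2. P is now [[1, 3, 6], [4, 7], [5]].
Step i=6: Q has 6 at row 2, column 2; remove 7 from row 2 of P and reverse-bump: 7 enters row 1 and ejects 6. So w(6) = 6. P is now [[1, 3, 7], [4], [5]].
Step i=5: Q has 5 at row 1, column 3; remove that cell from P, ejecting 7. So w(5) = 7. P is now [[1, 3], [4], [5]].
Step i=4: Q has 4 at row 1, column 2; remove that cell from P, ejecting 3. So w(4) = 3. P is now [[1], [4], [5]].
Step i=3: Q has 3 at row 3, column 1; remove 5 from row 3 of P and reverse-bump: 5 enters row 2 and ejects 4; 4 enters row 1 and ejects 1. So w(3) = 1. P is now [[4], [5]].
Step i=2: Q has 2 at row 2, column 1; remove 5 from row 2 of P and reverse-bump: 5 enters row 1 and ejects 4. So w(2) = 4. P is now [[5]].
Step i=1: Q has 1 at row 1, column 1; remove that cell from P, ejecting 5. So w(1) = 5. P is now [].

So w = 5 4 1 3 7 6 2.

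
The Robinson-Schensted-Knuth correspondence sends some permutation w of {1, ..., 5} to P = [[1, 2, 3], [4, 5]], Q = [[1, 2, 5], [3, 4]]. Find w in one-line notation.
4 5 1 2 3

Reverse the RSK construction: for i from n down to 1, find the cell of Q containing i, remove the entry at that cell from P, and reverse-bump it up through P; the value ejected from row 1 is w(i).

Step i=5: Q has 5 at row 1, column 3; remove that cell from P, ejecting 3. So w(5) = 3. P is now [[1, 2], [4, 5]].
Step i=4: Q has 4 at row 2, column 2; remove 5 from row 2 of P and reverse-bump: 5 enters row 1 and ejects 2. So w(4) = 2. P is now [[1, 5], [4]].
Step i=3: Q has 3 at row 2, column 1; remove 4 from row 2 of P and reverse-bump: 4 enters row 1 and ejects 1. So w(3) = 1. P is now [[4, 5]].
Step i=2: Q has 2 at row 1, column 2; remove that cell from P, ejecting 5. So w(2) = 5. P is now [[4]].
Step i=1: Q has 1 at row 1, column 1; remove that cell from P, ejecting 4. So w(1) = 4. P is now [].

So w = 4 5 1 2 3.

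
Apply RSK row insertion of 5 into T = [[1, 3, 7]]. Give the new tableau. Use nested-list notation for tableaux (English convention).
[[1, 3, 5], [7]]

In row 1, 5 replaces 7 (the leftmost entry greater than 5); 7 is bumped to row 2. 7 starts a new row 2. The new tableau is [[1, 3, 5], [7]].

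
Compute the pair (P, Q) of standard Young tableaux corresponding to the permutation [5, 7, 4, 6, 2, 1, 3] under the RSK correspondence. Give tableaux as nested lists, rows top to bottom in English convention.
P = [[1, 3], [2, 6], [4, 7], [5]], Q = [[1, 2], [3, 4], [5, 7], [6]]

Insert each entry of the permutation into P by Schensted row insertion, recording in Q the position of each new cell.

Insert 5: appended to row 1. P = [[5]], Q = [[1]].
Insert 7: appended to row 1. P = [[5, 7]], Q = [[1, 2]].
Insert 4: 4 bumps 5 from row 1; 5 starts row 2. P = [[4, 7], [5]], Q = [[1, 2], [3]].
Insert 6: 6 bumps 7 from row 1; 7 appends to row 2. P = [[4, 6], [5, 7]], Q = [[1, 2], [3, 4]].
Insert 2: 2 bumps 4 from row 1; 4 bumps 5 from row 2; 5 starts row 3. P = [[2, 6], [4, 7], [5]], Q = [[1, 2], [3, 4], [5]].
Insert 1: 1 bumps 2 from row 1; 2 bumps 4 from row 2; 4 bumps 5 from row 3; 5 starts row 4. P = [[1, 6], [2, 7], [4], [5]], Q = [[1, 2], [3, 4], [5], [6]].
Insert 3: 3 bumps 6 from row 1; 6 bumps 7 from row 2; 7 appends to row 3. P = [[1, 3], [2, 6], [4, 7], [5]], Q = [[1, 2], [3, 4], [5, 7], [6]].

So P = [[1, 3], [2, 6], [4, 7], [5]], Q = [[1, 2], [3, 4], [5, 7], [6]].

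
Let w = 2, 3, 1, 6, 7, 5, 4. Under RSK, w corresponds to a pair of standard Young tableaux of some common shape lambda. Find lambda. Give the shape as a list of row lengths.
[4, 2, 1]

RSK row insertion gives P = [[1, 3, 4, 7], [2, 5], [6]], which has shape [4, 2, 1].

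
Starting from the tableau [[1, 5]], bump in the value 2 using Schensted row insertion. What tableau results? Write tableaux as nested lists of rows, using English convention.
In row 1, 2 replaces 5 (the leftmost entry greater than 2); 5 is bumped to row 2. 5 starts a new row 2. The new tableau is [[1, 2], [5]].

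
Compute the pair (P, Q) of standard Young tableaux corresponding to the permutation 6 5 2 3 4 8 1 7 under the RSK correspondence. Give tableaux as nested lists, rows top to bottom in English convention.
Insert each entry of the permutation into P by Schensted row insertion, recording in Q the position of each new cell.

Insert 6: appended to row 1. P = [[6]].
Insert 5: 5 bumps 6 from row 1; 6 starts row 2. P = [[5], [6]].
Insert 2: 2 bumps 5 from row 1; 5 bumps 6 from row 2; 6 starts row 3. P = [[2], [5], [6]].
Insert 3: appended to row 1. P = [[2, 3], [5], [6]].
Insert 4: appended to row 1. P = [[2, 3, 4], [5], [6]].
Insert 8: appended to row 1. P = [[2, 3, 4, 8], [5], [6]].
Insert 1: 1 bumps 2 from row 1; 2 bumps 5 from row 2; 5 bumps 6 from row 3; 6 starts row 4. P = [[1, 3, 4, 8], [2], [5], [6]].
Insert 7: 7 bumps 8 from row 1; 8 appends to row 2. P = [[1, 3, 4, 7], [2, 8], [5], [6]].

So P = [[1, 3, 4, 7], [2, 8], [5], [6]], Q = [[1, 4, 5, 6], [2, 8], [3], [7]].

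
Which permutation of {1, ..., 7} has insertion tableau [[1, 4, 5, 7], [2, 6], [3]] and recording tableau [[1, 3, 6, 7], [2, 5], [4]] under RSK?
3 2 6 1 4 5 7

Reverse the RSK construction: for i from n down to 1, find the cell of Q containing i, remove the entry at that cell from P, and reverse-bump it up through P; the value ejected from row 1 is w(i).

Step i=7: Q has 7 at row 1, column 4; remove that cell from P, ejecting 7. So w(7) = 7. P is now [[1, 4, 5], [2, 6], [3]].
Step i=6: Q has 6 at row 1, column 3; remove that cell from P, ejecting 5. So w(6) = 5. P is now [[1, 4], [2, 6], [3]].
Step i=5: Q has 5 at row 2, column 2; remove 6 from row 2 of P and reverse-bump: 6 enters row 1 and ejects 4. So w(5) = 4. P is now [[1, 6], [2], [3]].
Step i=4: Q has 4 at row 3, column 1; remove 3 from row 3 of P and reverse-bump: 3 enters row 2 and ejects 2; 2 enters row 1 and ejects 1. So w(4) = 1. P is now [[2, 6], [3]].
Step i=3: Q has 3 at row 1, column 2; remove that cell from P, ejecting 6. So w(3) = 6. P is now [[2], [3]].
Step i=2: Q has 2 at row 2, column 1; remove 3 from row 2 of P and reverse-bump: 3 enters row 1 and ejects 2. So w(2) = 2. P is now [[3]].
Step i=1: Q has 1 at row 1, column 1; remove that cell from P, ejecting 3. So w(1) = 3. P is now [].

So w = 3 2 6 1 4 5 7.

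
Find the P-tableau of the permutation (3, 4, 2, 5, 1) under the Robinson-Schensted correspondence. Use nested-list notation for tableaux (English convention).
Insert 3: appended to row 1. P = [[3]].
Insert 4: appended to row 1. P = [[3, 4]].
Insert 2: 2 bumps 3 from row 1; 3 starts row 2. P = [[2, 4], [3]].
Insert 5: appended to row 1. P = [[2, 4, 5], [3]].
Insert 1: 1 bumps 2 from row 1; 2 bumps 3 from row 2; 3 starts row 3. P = [[1, 4, 5], [2], [3]].

So P = [[1, 4, 5], [2], [3]].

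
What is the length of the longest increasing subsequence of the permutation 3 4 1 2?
2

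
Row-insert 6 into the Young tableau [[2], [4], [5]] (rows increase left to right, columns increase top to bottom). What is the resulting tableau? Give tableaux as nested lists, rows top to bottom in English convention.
[[2, 6], [4], [5]]

6 is larger than every entry of row 1, so it is appended to row 1. The new tableau is [[2, 6], [4], [5]].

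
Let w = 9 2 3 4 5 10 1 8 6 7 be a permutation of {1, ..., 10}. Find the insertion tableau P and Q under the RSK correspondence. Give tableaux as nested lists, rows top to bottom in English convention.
P = [[1, 3, 4, 5, 6, 7], [2, 8], [9, 10]], Q = [[1, 3, 4, 5, 6, 10], [2, 8], [7, 9]]

Insert each entry of the permutation into P by Schensted row insertion, recording in Q the position of each new cell.

Insert 9: appended to row 1. P = [[9]], Q = [[1]].
Insert 2: 2 bumps 9 from row 1; 9 starts row 2. P = [[2], [9]], Q = [[1], [2]].
Insert 3: appended to row 1. P = [[2, 3], [9]], Q = [[1, 3], [2]].
Insert 4: appended to row 1. P = [[2, 3, 4], [9]], Q = [[1, 3, 4], [2]].
Insert 5: appended to row 1. P = [[2, 3, 4, 5], [9]], Q = [[1, 3, 4, 5], [2]].
Insert 10: appended to row 1. P = [[2, 3, 4, 5, 10], [9]], Q = [[1, 3, 4, 5, 6], [2]].
Insert 1: 1 bumps 2 from row 1; 2 bumps 9 from row 2; 9 starts row 3. P = [[1, 3, 4, 5, 10], [2], [9]], Q = [[1, 3, 4, 5, 6], [2], [7]].
Insert 8: 8 bumps 10 from row 1; 10 appends to row 2. P = [[1, 3, 4, 5, 8], [2, 10], [9]], Q = [[1, 3, 4, 5, 6], [2, 8], [7]].
Insert 6: 6 bumps 8 from row 1; 8 bumps 10 from row 2; 10 appends to row 3. P = [[1, 3, 4, 5, 6], [2, 8], [9, 10]], Q = [[1, 3, 4, 5, 6], [2, 8], [7, 9]].
Insert 7: appended to row 1. P = [[1, 3, 4, 5, 6, 7], [2, 8], [9, 10]], Q = [[1, 3, 4, 5, 6, 10], [2, 8], [7, 9]].

So P = [[1, 3, 4, 5, 6, 7], [2, 8], [9, 10]], Q = [[1, 3, 4, 5, 6, 10], [2, 8], [7, 9]].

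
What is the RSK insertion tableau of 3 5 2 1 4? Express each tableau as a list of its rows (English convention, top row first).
Insert 3: appended to row 1. P = [[3]].
Insert 5: appended to row 1. P = [[3, 5]].
Insert 2: 2 bumps 3 from row 1; 3 starts row 2. P = [[2, 5], [3]].
Insert 1: 1 bumps 2 from row 1; 2 bumps 3 from row 2; 3 starts row 3. P = [[1, 5], [2], [3]].
Insert 4: 4 bumps 5 from row 1; 5 appends to row 2. P = [[1, 4], [2, 5], [3]].

So P = [[1, 4], [2, 5], [3]].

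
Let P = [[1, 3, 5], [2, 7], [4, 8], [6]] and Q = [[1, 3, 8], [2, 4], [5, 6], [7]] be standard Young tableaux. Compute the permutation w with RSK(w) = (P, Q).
6 4 8 7 2 3 1 5

Reverse the RSK construction: for i from n down to 1, find the cell of Q containing i, remove the entry at that cell from P, and reverse-bump it up through P; the value ejected from row 1 is w(i).

Step i=8: Q has 8 at row 1, column 3; remove that cell from P, ejecting 5. So w(8) = 5. P is now [[1, 3], [2, 7], [4, 8], [6]].
Step i=7: Q has 7 at row 4, column 1; remove 6 from row 4 of P and reverse-bump: 6 enters row 3 and ejects 4; 4 enters row 2 and ejects 2; 2 enters row 1 and ejects 1. So w(7) = 1. P is now [[2, 3], [4, 7], [6, 8]].
Step i=6: Q has 6 at row 3, column 2; remove 8 from row 3 of P and reverse-bump: 8 enters row 2 and ejects 7; 7 enters row 1 and ejects 3. So w(6) = 3. P is now [[2, 7], [4, 8], [6]].
Step i=5: Q has 5 at row 3, column 1; remove 6 from row 3 of P and reverse-bump: 6 enters row 2 and ejects 4; 4 enters row 1 and ejects 2. So w(5) = 2. P is now [[4, 7], [6, 8]].
Step i=4: Q has 4 at row 2, column 2; remove 8 from row 2 of P and reverse-bump: 8 enters row 1 and ejects 7. So w(4) = 7. P is now [[4, 8], [6]].
Step i=3: Q has 3 at row 1, column 2; remove that cell from P, ejecting 8. So w(3) = 8. P is now [[4], [6]].
Step i=2: Q has 2 at row 2, column 1; remove 6 from row 2 of P and reverse-bump: 6 enters row 1 and ejects 4. So w(2) = 4. P is now [[6]].
Step i=1: Q has 1 at row 1, column 1; remove that cell from P, ejecting 6. So w(1) = 6. P is now [].

So w = 6 4 8 7 2 3 1 5.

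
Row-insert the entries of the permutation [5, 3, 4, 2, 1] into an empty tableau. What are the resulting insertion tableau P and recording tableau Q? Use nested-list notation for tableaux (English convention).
P = [[1, 4], [2], [3], [5]], Q = [[1, 3], [2], [4], [5]]

Insert each entry of the permutation into P by Schensted row insertion, recording in Q the position of each new cell.

Insert 5: appended to row 1. P = [[5]].
Insert 3: 3 bumps 5 from row 1; 5 starts row 2. P = [[3], [5]].
Insert 4: appended to row 1. P = [[3, 4], [5]].
Insert 2: 2 bumps 3 from row 1; 3 bumps 5 from row 2; 5 starts row 3. P = [[2, 4], [3], [5]].
Insert 1: 1 bumps 2 from row 1; 2 bumps 3 from row 2; 3 bumps 5 from row 3; 5 starts row 4. P = [[1, 4], [2], [3], [5]].

So P = [[1, 4], [2], [3], [5]], Q = [[1, 3], [2], [4], [5]].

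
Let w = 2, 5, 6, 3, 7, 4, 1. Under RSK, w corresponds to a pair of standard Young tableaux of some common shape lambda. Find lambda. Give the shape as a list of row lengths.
[4, 2, 1]

Row-insert each entry into an empty tableau.

After inserting 2: P = [[2]].
After inserting 5: P = [[2, 5]].
After inserting 6: P = [[2, 5, 6]].
After inserting 3: P = [[2, 3, 6], [5]].
After inserting 7: P = [[2, 3, 6, 7], [5]].
After inserting 4: P = [[2, 3, 4, 7], [5, 6]].
After inserting 1: P = [[1, 3, 4, 7], [2, 6], [5]].

The final insertion tableau P = [[1, 3, 4, 7], [2, 6], [5]] has shape [4, 2, 1].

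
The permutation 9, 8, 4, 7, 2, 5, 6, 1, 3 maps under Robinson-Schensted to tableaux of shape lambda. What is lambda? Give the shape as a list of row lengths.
[3, 2, 2, 1, 1]

Row-insert each entry into an empty tableau.

After inserting 9: P = [[9]].
After inserting 8: P = [[8], [9]].
After inserting 4: P = [[4], [8], [9]].
After inserting 7: P = [[4, 7], [8], [9]].
After inserting 2: P = [[2, 7], [4], [8], [9]].
After inserting 5: P = [[2, 5], [4, 7], [8], [9]].
After inserting 6: P = [[2, 5, 6], [4, 7], [8], [9]].
After inserting 1: P = [[1, 5, 6], [2, 7], [4], [8], [9]].
After inserting 3: P = [[1, 3, 6], [2, 5], [4, 7], [8], [9]].

The final insertion tableau P = [[1, 3, 6], [2, 5], [4, 7], [8], [9]] has shape [3, 2, 2, 1, 1].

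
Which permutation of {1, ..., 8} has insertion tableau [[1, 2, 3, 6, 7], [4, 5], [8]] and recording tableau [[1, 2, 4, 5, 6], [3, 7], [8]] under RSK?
1 4 2 5 6 8 7 3

Reverse the RSK construction: for i from n down to 1, find the cell of Q containing i, remove the entry at that cell from P, and reverse-bump it up through P; the value ejected from row 1 is w(i).

Step i=8: Q has 8 at row 3, column 1; remove 8 from row 3 of P and reverse-bump: 8 enters row 2 and ejects 5; 5 enters row 1 and ejects 3. So w(8) = 3. P is now [[1, 2, 5, 6, 7], [4, 8]].
Step i=7: Q has 7 at row 2, column 2; remove 8 from row 2 of P and reverse-bump: 8 enters row 1 and ejects 7. So w(7) = 7. P is now [[1, 2, 5, 6, 8], [4]].
Step i=6: Q has 6 at row 1, column 5; remove that cell from P, ejecting 8. So w(6) = 8. P is now [[1, 2, 5, 6], [4]].
Step i=5: Q has 5 at row 1, column 4; remove that cell from P, ejecting 6. So w(5) = 6. P is now [[1, 2, 5], [4]].
Step i=4: Q has 4 at row 1, column 3; remove that cell from P, ejecting 5. So w(4) = 5. P is now [[1, 2], [4]].
Step i=3: Q has 3 at row 2, column 1; remove 4 from row 2 of P and reverse-bump: 4 enters row 1 and ejects 2. So w(3) = 2. P is now [[1, 4]].
Step i=2: Q has 2 at row 1, column 2; remove that cell from P, ejecting 4. So w(2) = 4. P is now [[1]].
Step i=1: Q has 1 at row 1, column 1; remove that cell from P, ejecting 1. So w(1) = 1. P is now [].

So w = 1 4 2 5 6 8 7 3.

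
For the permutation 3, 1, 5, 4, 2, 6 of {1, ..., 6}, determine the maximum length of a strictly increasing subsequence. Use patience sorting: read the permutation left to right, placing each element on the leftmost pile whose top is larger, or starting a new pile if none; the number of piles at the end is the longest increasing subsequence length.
3: new pile. tops = [3]
1: onto pile 1 (replacing 3). tops = [1]
5: new pile. tops = [1, 5]
4: onto pile 2 (replacing 5). tops = [1, 4]
2: onto pile 2 (replacing 4). tops = [1, 2]
6: new pile. tops = [1, 2, 6]

3 piles, so the longest increasing subsequence has length 3.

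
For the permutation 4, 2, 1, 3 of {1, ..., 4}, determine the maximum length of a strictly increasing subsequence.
2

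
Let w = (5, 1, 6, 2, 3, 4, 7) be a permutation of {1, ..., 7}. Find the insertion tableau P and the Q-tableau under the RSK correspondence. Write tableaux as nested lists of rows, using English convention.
P = [[1, 2, 3, 4, 7], [5, 6]], Q = [[1, 3, 5, 6, 7], [2, 4]]

Insert each entry of the permutation into P by Schensted row insertion, recording in Q the position of each new cell.

After inserting 5: P = [[5]].
After inserting 1: P = [[1], [5]].
After inserting 6: P = [[1, 6], [5]].
After inserting 2: P = [[1, 2], [5, 6]].
After inserting 3: P = [[1, 2, 3], [5, 6]].
After inserting 4: P = [[1, 2, 3, 4], [5, 6]].
After inserting 7: P = [[1, 2, 3, 4, 7], [5, 6]].

So P = [[1, 2, 3, 4, 7], [5, 6]], Q = [[1, 3, 5, 6, 7], [2, 4]].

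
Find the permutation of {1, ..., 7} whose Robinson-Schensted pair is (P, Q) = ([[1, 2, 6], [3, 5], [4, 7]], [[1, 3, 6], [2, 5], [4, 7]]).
Reverse the RSK construction: for i from n down to 1, find the cell of Q containing i, remove the entry at that cell from P, and reverse-bump it up through P; the value ejected from row 1 is w(i).

Step i=7: Q has 7 at row 3, column 2; remove 7 from row 3 of P and reverse-bump: 7 enters row 2 and ejects 5; 5 enters row 1 and ejects 2. So w(7) = 2. P is now [[1, 5, 6], [3, 7], [4]].
Step i=6: Q has 6 at row 1, column 3; remove that cell from P, ejecting 6. So w(6) = 6. P is now [[1, 5], [3, 7], [4]].
Step i=5: Q has 5 at row 2, column 2; remove 7 from row 2 of P and reverse-bump: 7 enters row 1 and ejects 5. So w(5) = 5. P is now [[1, 7], [3], [4]].
Step i=4: Q has 4 at row 3, column 1; remove 4 from row 3 of P and reverse-bump: 4 enters row 2 and ejects 3; 3 enters row 1 and ejects 1. So w(4) = 1. P is now [[3, 7], [4]].
Step i=3: Q has 3 at row 1, column 2; remove that cell from P, ejecting 7. So w(3) = 7. P is now [[3], [4]].
Step i=2: Q has 2 at row 2, column 1; remove 4 from row 2 of P and reverse-bump: 4 enters row 1 and ejects 3. So w(2) = 3. P is now [[4]].
Step i=1: Q has 1 at row 1, column 1; remove that cell from P, ejecting 4. So w(1) = 4. P is now [].

So w = 4 3 7 1 5 6 2.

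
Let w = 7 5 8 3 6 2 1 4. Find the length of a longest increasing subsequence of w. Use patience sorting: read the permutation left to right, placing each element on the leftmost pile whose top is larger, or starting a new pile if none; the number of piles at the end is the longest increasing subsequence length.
7: new pile. tops = [7]
5: onto pile 1 (replacing 7). tops = [5]
8: new pile. tops = [5, 8]
3: onto pile 1 (replacing 5). tops = [3, 8]
6: onto pile 2 (replacing 8). tops = [3, 6]
2: onto pile 1 (replacing 3). tops = [2, 6]
1: onto pile 1 (replacing 2). tops = [1, 6]
4: onto pile 2 (replacing 6). tops = [1, 4]

2 piles, so the longest increasing subsequence has length 2.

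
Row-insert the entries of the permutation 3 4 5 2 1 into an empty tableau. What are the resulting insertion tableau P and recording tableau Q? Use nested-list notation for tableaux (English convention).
Insert each entry of the permutation into P by Schensted row insertion, recording in Q the position of each new cell.

Insert 3: appended to row 1. P = [[3]], Q = [[1]].
Insert 4: appended to row 1. P = [[3, 4]], Q = [[1, 2]].
Insert 5: appended to row 1. P = [[3, 4, 5]], Q = [[1, 2, 3]].
Insert 2: 2 bumps 3 from row 1; 3 starts row 2. P = [[2, 4, 5], [3]], Q = [[1, 2, 3], [4]].
Insert 1: 1 bumps 2 from row 1; 2 bumps 3 from row 2; 3 starts row 3. P = [[1, 4, 5], [2], [3]], Q = [[1, 2, 3], [4], [5]].

So P = [[1, 4, 5], [2], [3]], Q = [[1, 2, 3], [4], [5]].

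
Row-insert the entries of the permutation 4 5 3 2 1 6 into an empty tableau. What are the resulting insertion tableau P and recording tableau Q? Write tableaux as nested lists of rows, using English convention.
Insert each entry of the permutation into P by Schensted row insertion, recording in Q the position of each new cell.

After inserting 4: P = [[4]].
After inserting 5: P = [[4, 5]].
After inserting 3: P = [[3, 5], [4]].
After inserting 2: P = [[2, 5], [3], [4]].
After inserting 1: P = [[1, 5], [2], [3], [4]].
After inserting 6: P = [[1, 5, 6], [2], [3], [4]].

So P = [[1, 5, 6], [2], [3], [4]], Q = [[1, 2, 6], [3], [4], [5]].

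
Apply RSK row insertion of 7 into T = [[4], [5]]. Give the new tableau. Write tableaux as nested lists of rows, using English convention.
[[4, 7], [5]]

7 is larger than every entry of row 1, so it is appended to row 1. The new tableau is [[4, 7], [5]].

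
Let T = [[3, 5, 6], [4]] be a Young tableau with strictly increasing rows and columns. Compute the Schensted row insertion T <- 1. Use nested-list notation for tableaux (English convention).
In row 1, 1 replaces 3 (the leftmost entry greater than 1); 3 is bumped to row 2. In row 2, 3 replaces 4 (the leftmost entry greater than 3); 4 is bumped to row 3. 4 starts a new row 3. The new tableau is [[1, 5, 6], [3], [4]].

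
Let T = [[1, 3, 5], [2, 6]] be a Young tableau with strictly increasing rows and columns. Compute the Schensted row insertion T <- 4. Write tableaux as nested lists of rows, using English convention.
[[1, 3, 4], [2, 5], [6]]

In row 1, 4 replaces 5 (the leftmost entry greater than 4); 5 is bumped to row 2. In row 2, 5 replaces 6 (the leftmost entry greater than 5); 6 is bumped to row 3. 6 starts a new row 3. The new tableau is [[1, 3, 4], [2, 5], [6]].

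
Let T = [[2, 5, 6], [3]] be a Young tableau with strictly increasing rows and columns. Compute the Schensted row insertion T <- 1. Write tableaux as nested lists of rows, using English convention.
In row 1, 1 replaces 2 (the leftmost entry greater than 1); 2 is bumped to row 2. In row 2, 2 replaces 3 (the leftmost entry greater than 2); 3 is bumped to row 3. 3 starts a new row 3. The new tableau is [[1, 5, 6], [2], [3]].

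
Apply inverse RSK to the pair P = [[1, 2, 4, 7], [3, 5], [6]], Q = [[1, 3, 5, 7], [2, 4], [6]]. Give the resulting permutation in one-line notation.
Reverse the RSK construction: for i from n down to 1, find the cell of Q containing i, remove the entry at that cell from P, and reverse-bump it up through P; the value ejected from row 1 is w(i).

Step i=7: Q has 7 at row 1, column 4; remove that cell from P, ejecting 7. So w(7) = 7. P is now [[1, 2, 4], [3, 5], [6]].
Step i=6: Q has 6 at row 3, column 1; remove 6 from row 3 of P and reverse-bump: 6 enters row 2 and ejects 5; 5 enters row 1 and ejects 4. So w(6) = 4. P is now [[1, 2, 5], [3, 6]].
Step i=5: Q has 5 at row 1, column 3; remove that cell from P, ejecting 5. So w(5) = 5. P is now [[1, 2], [3, 6]].
Step i=4: Q has 4 at row 2, column 2; remove 6 from row 2 of P and reverse-bump: 6 enters row 1 and ejects 2. So w(4) = 2. P is now [[1, 6], [3]].
Step i=3: Q has 3 at row 1, column 2; remove that cell from P, ejecting 6. So w(3) = 6. P is now [[1], [3]].
Step i=2: Q has 2 at row 2, column 1; remove 3 from row 2 of P and reverse-bump: 3 enters row 1 and ejects 1. So w(2) = 1. P is now [[3]].
Step i=1: Q has 1 at row 1, column 1; remove that cell from P, ejecting 3. So w(1) = 3. P is now [].

So w = 3 1 6 2 5 4 7.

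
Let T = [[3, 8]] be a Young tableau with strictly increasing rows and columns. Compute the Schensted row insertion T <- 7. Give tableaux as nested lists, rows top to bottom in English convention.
In row 1, 7 replaces 8 (the leftmost entry greater than 7); 8 is bumped to row 2. 8 starts a new row 2. The new tableau is [[3, 7], [8]].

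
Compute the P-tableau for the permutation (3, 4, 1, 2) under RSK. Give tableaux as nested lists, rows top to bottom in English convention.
P = [[1, 2], [3, 4]]

Insert 3: appended to row 1. P = [[3]].
Insert 4: appended to row 1. P = [[3, 4]].
Insert 1: 1 bumps 3 from row 1; 3 starts row 2. P = [[1, 4], [3]].
Insert 2: 2 bumps 4 from row 1; 4 appends to row 2. P = [[1, 2], [3, 4]].

So P = [[1, 2], [3, 4]].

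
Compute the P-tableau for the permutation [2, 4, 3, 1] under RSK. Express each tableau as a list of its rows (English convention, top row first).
P = [[1, 3], [2], [4]]

Insert 2: appended to row 1. P = [[2]].
Insert 4: appended to row 1. P = [[2, 4]].
Insert 3: 3 bumps 4 from row 1; 4 starts row 2. P = [[2, 3], [4]].
Insert 1: 1 bumps 2 from row 1; 2 bumps 4 from row 2; 4 starts row 3. P = [[1, 3], [2], [4]].

So P = [[1, 3], [2], [4]].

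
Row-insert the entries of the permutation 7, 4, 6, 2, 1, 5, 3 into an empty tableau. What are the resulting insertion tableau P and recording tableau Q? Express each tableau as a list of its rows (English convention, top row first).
P = [[1, 3], [2, 5], [4, 6], [7]], Q = [[1, 3], [2, 6], [4, 7], [5]]

Insert each entry of the permutation into P by Schensted row insertion, recording in Q the position of each new cell.

Insert 7: appended to row 1. P = [[7]].
Insert 4: 4 bumps 7 from row 1; 7 starts row 2. P = [[4], [7]].
Insert 6: appended to row 1. P = [[4, 6], [7]].
Insert 2: 2 bumps 4 from row 1; 4 bumps 7 from row 2; 7 starts row 3. P = [[2, 6], [4], [7]].
Insert 1: 1 bumps 2 from row 1; 2 bumps 4 from row 2; 4 bumps 7 from row 3; 7 starts row 4. P = [[1, 6], [2], [4], [7]].
Insert 5: 5 bumps 6 from row 1; 6 appends to row 2. P = [[1, 5], [2, 6], [4], [7]].
Insert 3: 3 bumps 5 from row 1; 5 bumps 6 from row 2; 6 appends to row 3. P = [[1, 3], [2, 5], [4, 6], [7]].

So P = [[1, 3], [2, 5], [4, 6], [7]], Q = [[1, 3], [2, 6], [4, 7], [5]].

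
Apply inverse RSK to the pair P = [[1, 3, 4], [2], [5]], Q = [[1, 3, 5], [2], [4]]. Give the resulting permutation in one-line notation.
Reverse the RSK construction: for i from n down to 1, find the cell of Q containing i, remove the entry at that cell from P, and reverse-bump it up through P; the value ejected from row 1 is w(i).

Step i=5: Q has 5 at row 1, column 3; remove that cell from P, ejecting 4. So w(5) = 4. P is now [[1, 3], [2], [5]].
Step i=4: Q has 4 at row 3, column 1; remove 5 from row 3 of P and reverse-bump: 5 enters row 2 and ejects 2; 2 enters row 1 and ejects 1. So w(4) = 1. P is now [[2, 3], [5]].
Step i=3: Q has 3 at row 1, column 2; remove that cell from P, ejecting 3. So w(3) = 3. P is now [[2], [5]].
Step i=2: Q has 2 at row 2, column 1; remove 5 from row 2 of P and reverse-bump: 5 enters row 1 and ejects 2. So w(2) = 2. P is now [[5]].
Step i=1: Q has 1 at row 1, column 1; remove that cell from P, ejecting 5. So w(1) = 5. P is now [].

So w = 5 2 3 1 4.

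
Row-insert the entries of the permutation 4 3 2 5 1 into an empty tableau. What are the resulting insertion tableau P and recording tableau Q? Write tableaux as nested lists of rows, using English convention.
P = [[1, 5], [2], [3], [4]], Q = [[1, 4], [2], [3], [5]]

Insert each entry of the permutation into P by Schensted row insertion, recording in Q the position of each new cell.

Insert 4: appended to row 1. P = [[4]].
Insert 3: 3 bumps 4 from row 1; 4 starts row 2. P = [[3], [4]].
Insert 2: 2 bumps 3 from row 1; 3 bumps 4 from row 2; 4 starts row 3. P = [[2], [3], [4]].
Insert 5: appended to row 1. P = [[2, 5], [3], [4]].
Insert 1: 1 bumps 2 from row 1; 2 bumps 3 from row 2; 3 bumps 4 from row 3; 4 starts row 4. P = [[1, 5], [2], [3], [4]].

So P = [[1, 5], [2], [3], [4]], Q = [[1, 4], [2], [3], [5]].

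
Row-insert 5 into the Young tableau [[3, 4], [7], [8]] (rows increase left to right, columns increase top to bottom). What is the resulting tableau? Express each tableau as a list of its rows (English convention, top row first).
5 is larger than every entry of row 1, so it is appended to row 1. The new tableau is [[3, 4, 5], [7], [8]].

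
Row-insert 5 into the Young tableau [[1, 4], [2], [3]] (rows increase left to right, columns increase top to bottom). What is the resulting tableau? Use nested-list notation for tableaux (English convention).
5 is larger than every entry of row 1, so it is appended to row 1. The new tableau is [[1, 4, 5], [2], [3]].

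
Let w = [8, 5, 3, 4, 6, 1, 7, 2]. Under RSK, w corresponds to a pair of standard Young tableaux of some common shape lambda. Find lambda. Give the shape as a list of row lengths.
[4, 2, 1, 1]

Row-insert each entry into an empty tableau.

After inserting 8: P = [[8]].
After inserting 5: P = [[5], [8]].
After inserting 3: P = [[3], [5], [8]].
After inserting 4: P = [[3, 4], [5], [8]].
After inserting 6: P = [[3, 4, 6], [5], [8]].
After inserting 1: P = [[1, 4, 6], [3], [5], [8]].
After inserting 7: P = [[1, 4, 6, 7], [3], [5], [8]].
After inserting 2: P = [[1, 2, 6, 7], [3, 4], [5], [8]].

The final insertion tableau P = [[1, 2, 6, 7], [3, 4], [5], [8]] has shape [4, 2, 1, 1].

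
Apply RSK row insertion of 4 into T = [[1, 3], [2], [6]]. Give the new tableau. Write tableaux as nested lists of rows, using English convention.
[[1, 3, 4], [2], [6]]

4 is larger than every entry of row 1, so it is appended to row 1. The new tableau is [[1, 3, 4], [2], [6]].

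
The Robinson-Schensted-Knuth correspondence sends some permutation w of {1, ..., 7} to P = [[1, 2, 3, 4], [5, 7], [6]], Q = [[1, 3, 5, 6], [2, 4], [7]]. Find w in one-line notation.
6 1 7 2 3 5 4

Reverse the RSK construction: for i from n down to 1, find the cell of Q containing i, remove the entry at that cell from P, and reverse-bump it up through P; the value ejected from row 1 is w(i).

Step i=7: Q has 7 at row 3, column 1; remove 6 from row 3 of P and reverse-bump: 6 enters row 2 and ejects 5; 5 enters row 1 and ejects 4. So w(7) = 4. P is now [[1, 2, 3, 5], [6, 7]].
Step i=6: Q has 6 at row 1, column 4; remove that cell from P, ejecting 5. So w(6) = 5. P is now [[1, 2, 3], [6, 7]].
Step i=5: Q has 5 at row 1, column 3; remove that cell from P, ejecting 3. So w(5) = 3. P is now [[1, 2], [6, 7]].
Step i=4: Q has 4 at row 2, column 2; remove 7 from row 2 of P and reverse-bump: 7 enters row 1 and ejects 2. So w(4) = 2. P is now [[1, 7], [6]].
Step i=3: Q has 3 at row 1, column 2; remove that cell from P, ejecting 7. So w(3) = 7. P is now [[1], [6]].
Step i=2: Q has 2 at row 2, column 1; remove 6 from row 2 of P and reverse-bump: 6 enters row 1 and ejects 1. So w(2) = 1. P is now [[6]].
Step i=1: Q has 1 at row 1, column 1; remove that cell from P, ejecting 6. So w(1) = 6. P is now [].

So w = 6 1 7 2 3 5 4.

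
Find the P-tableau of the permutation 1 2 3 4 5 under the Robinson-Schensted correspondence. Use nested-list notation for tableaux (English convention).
P = [[1, 2, 3, 4, 5]]

Insert 1: appended to row 1. P = [[1]].
Insert 2: appended to row 1. P = [[1, 2]].
Insert 3: appended to row 1. P = [[1, 2, 3]].
Insert 4: appended to row 1. P = [[1, 2, 3, 4]].
Insert 5: appended to row 1. P = [[1, 2, 3, 4, 5]].

So P = [[1, 2, 3, 4, 5]].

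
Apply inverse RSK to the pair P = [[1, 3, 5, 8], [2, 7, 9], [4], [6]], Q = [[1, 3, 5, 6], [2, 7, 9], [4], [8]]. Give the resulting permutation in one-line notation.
6 2 4 3 7 9 5 1 8

Reverse the RSK construction: for i from n down to 1, find the cell of Q containing i, remove the entry at that cell from P, and reverse-bump it up through P; the value ejected from row 1 is w(i).

Step i=9: Q has 9 at row 2, column 3; remove 9 from row 2 of P and reverse-bump: 9 enters row 1 and ejects 8. So w(9) = 8. P is now [[1, 3, 5, 9], [2, 7], [4], [6]].
Step i=8: Q has 8 at row 4, column 1; remove 6 from row 4 of P and reverse-bump: 6 enters row 3 and ejects 4; 4 enters row 2 and ejects 2; 2 enters row 1 and ejects 1. So w(8) = 1. P is now [[2, 3, 5, 9], [4, 7], [6]].
Step i=7: Q has 7 at row 2, column 2; remove 7 from row 2 of P and reverse-bump: 7 enters row 1 and ejects 5. So w(7) = 5. P is now [[2, 3, 7, 9], [4], [6]].
Step i=6: Q has 6 at row 1, column 4; remove that cell from P, ejecting 9. So w(6) = 9. P is now [[2, 3, 7], [4], [6]].
Step i=5: Q has 5 at row 1, column 3; remove that cell from P, ejecting 7. So w(5) = 7. P is now [[2, 3], [4], [6]].
Step i=4: Q has 4 at row 3, column 1; remove 6 from row 3 of P and reverse-bump: 6 enters row 2 and ejects 4; 4 enters row 1 and ejects 3. So w(4) = 3. P is now [[2, 4], [6]].
Step i=3: Q has 3 at row 1, column 2; remove that cell from P, ejecting 4. So w(3) = 4. P is now [[2], [6]].
Step i=2: Q has 2 at row 2, column 1; remove 6 from row 2 of P and reverse-bump: 6 enters row 1 and ejects 2. So w(2) = 2. P is now [[6]].
Step i=1: Q has 1 at row 1, column 1; remove that cell from P, ejecting 6. So w(1) = 6. P is now [].

So w = 6 2 4 3 7 9 5 1 8.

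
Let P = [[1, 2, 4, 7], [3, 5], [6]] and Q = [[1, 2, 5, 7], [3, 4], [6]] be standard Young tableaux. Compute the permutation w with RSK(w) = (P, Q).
Reverse the RSK construction: for i from n down to 1, find the cell of Q containing i, remove the entry at that cell from P, and reverse-bump it up through P; the value ejected from row 1 is w(i).

Step i=7: Q has 7 at row 1, column 4; remove that cell from P, ejecting 7. So w(7) = 7. P is now [[1, 2, 4], [3, 5], [6]].
Step i=6: Q has 6 at row 3, column 1; remove 6 from row 3 of P and reverse-bump: 6 enters row 2 and ejects 5; 5 enters row 1 and ejects 4. So w(6) = 4. P is now [[1, 2, 5], [3, 6]].
Step i=5: Q has 5 at row 1, column 3; remove that cell from P, ejecting 5. So w(5) = 5. P is now [[1, 2], [3, 6]].
Step i=4: Q has 4 at row 2, column 2; remove 6 from row 2 of P and reverse-bump: 6 enters row 1 and ejects 2. So w(4) = 2. P is now [[1, 6], [3]].
Step i=3: Q has 3 at row 2, column 1; remove 3 from row 2 of P and reverse-bump: 3 enters row 1 and ejects 1. So w(3) = 1. P is now [[3, 6]].
Step i=2: Q has 2 at row 1, column 2; remove that cell from P, ejecting 6. So w(2) = 6. P is now [[3]].
Step i=1: Q has 1 at row 1, column 1; remove that cell from P, ejecting 3. So w(1) = 3. P is now [].

So w = 3 6 1 2 5 4 7.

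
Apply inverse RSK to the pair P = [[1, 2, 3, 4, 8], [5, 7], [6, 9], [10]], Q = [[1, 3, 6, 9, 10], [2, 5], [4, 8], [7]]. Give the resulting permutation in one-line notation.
10 6 9 1 5 7 2 3 4 8

Reverse the RSK construction: for i from n down to 1, find the cell of Q containing i, remove the entry at that cell from P, and reverse-bump it up through P; the value ejected from row 1 is w(i).

Step i=10: Q has 10 at row 1, column 5; remove that cell from P, ejecting 8. So w(10) = 8. P is now [[1, 2, 3, 4], [5, 7], [6, 9], [10]].
Step i=9: Q has 9 at row 1, column 4; remove that cell from P, ejecting 4. So w(9) = 4. P is now [[1, 2, 3], [5, 7], [6, 9], [10]].
Step i=8: Q has 8 at row 3, column 2; remove 9 from row 3 of P and reverse-bump: 9 enters row 2 and ejects 7; 7 enters row 1 and ejects 3. So w(8) = 3. P is now [[1, 2, 7], [5, 9], [6], [10]].
Step i=7: Q has 7 at row 4, column 1; remove 10 from row 4 of P and reverse-bump: 10 enters row 3 and ejects 6; 6 enters row 2 and ejects 5; 5 enters row 1 and ejects 2. So w(7) = 2. P is now [[1, 5, 7], [6, 9], [10]].
Step i=6: Q has 6 at row 1, column 3; remove that cell from P, ejecting 7. So w(6) = 7. P is now [[1, 5], [6, 9], [10]].
Step i=5: Q has 5 at row 2, column 2; remove 9 from row 2 of P and reverse-bump: 9 enters row 1 and ejects 5. So w(5) = 5. P is now [[1, 9], [6], [10]].
Step i=4: Q has 4 at row 3, column 1; remove 10 from row 3 of P and reverse-bump: 10 enters row 2 and ejects 6; 6 enters row 1 and ejects 1. So w(4) = 1. P is now [[6, 9], [10]].
Step i=3: Q has 3 at row 1, column 2; remove that cell from P, ejecting 9. So w(3) = 9. P is now [[6], [10]].
Step i=2: Q has 2 at row 2, column 1; remove 10 from row 2 of P and reverse-bump: 10 enters row 1 and ejects 6. So w(2) = 6. P is now [[10]].
Step i=1: Q has 1 at row 1, column 1; remove that cell from P, ejecting 10. So w(1) = 10. P is now [].

So w = 10 6 9 1 5 7 2 3 4 8.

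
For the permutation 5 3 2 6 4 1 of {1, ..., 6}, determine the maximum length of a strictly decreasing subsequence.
4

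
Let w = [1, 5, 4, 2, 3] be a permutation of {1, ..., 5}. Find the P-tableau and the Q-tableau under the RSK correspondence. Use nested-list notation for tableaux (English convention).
P = [[1, 2, 3], [4], [5]], Q = [[1, 2, 5], [3], [4]]

Insert each entry of the permutation into P by Schensted row insertion, recording in Q the position of each new cell.

After inserting 1: P = [[1]].
After inserting 5: P = [[1, 5]].
After inserting 4: P = [[1, 4], [5]].
After inserting 2: P = [[1, 2], [4], [5]].
After inserting 3: P = [[1, 2, 3], [4], [5]].

So P = [[1, 2, 3], [4], [5]], Q = [[1, 2, 5], [3], [4]].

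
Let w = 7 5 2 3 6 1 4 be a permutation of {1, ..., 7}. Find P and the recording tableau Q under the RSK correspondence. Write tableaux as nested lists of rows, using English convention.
P = [[1, 3, 4], [2, 6], [5], [7]], Q = [[1, 4, 5], [2, 7], [3], [6]]

Insert each entry of the permutation into P by Schensted row insertion, recording in Q the position of each new cell.

Insert 7: appended to row 1. P = [[7]].
Insert 5: 5 bumps 7 from row 1; 7 starts row 2. P = [[5], [7]].
Insert 2: 2 bumps 5 from row 1; 5 bumps 7 from row 2; 7 starts row 3. P = [[2], [5], [7]].
Insert 3: appended to row 1. P = [[2, 3], [5], [7]].
Insert 6: appended to row 1. P = [[2, 3, 6], [5], [7]].
Insert 1: 1 bumps 2 from row 1; 2 bumps 5 from row 2; 5 bumps 7 from row 3; 7 starts row 4. P = [[1, 3, 6], [2], [5], [7]].
Insert 4: 4 bumps 6 from row 1; 6 appends to row 2. P = [[1, 3, 4], [2, 6], [5], [7]].

So P = [[1, 3, 4], [2, 6], [5], [7]], Q = [[1, 4, 5], [2, 7], [3], [6]].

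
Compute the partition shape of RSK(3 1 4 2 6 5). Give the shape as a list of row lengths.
Row-insert each entry into an empty tableau.

After inserting 3: P = [[3]].
After inserting 1: P = [[1], [3]].
After inserting 4: P = [[1, 4], [3]].
After inserting 2: P = [[1, 2], [3, 4]].
After inserting 6: P = [[1, 2, 6], [3, 4]].
After inserting 5: P = [[1, 2, 5], [3, 4, 6]].

The final insertion tableau P = [[1, 2, 5], [3, 4, 6]] has shape [3, 3].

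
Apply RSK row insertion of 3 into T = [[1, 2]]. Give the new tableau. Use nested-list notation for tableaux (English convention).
[[1, 2, 3]]

3 is larger than every entry of row 1, so it is appended to row 1. The new tableau is [[1, 2, 3]].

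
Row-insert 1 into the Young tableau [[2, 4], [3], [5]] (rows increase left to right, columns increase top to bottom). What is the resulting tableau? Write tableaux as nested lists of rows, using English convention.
[[1, 4], [2], [3], [5]]

In row 1, 1 replaces 2 (the leftmost entry greater than 1); 2 is bumped to row 2. In row 2, 2 replaces 3 (the leftmost entry greater than 2); 3 is bumped to row 3. In row 3, 3 replaces 5 (the leftmost entry greater than 3); 5 is bumped to row 4. 5 starts a new row 4. The new tableau is [[1, 4], [2], [3], [5]].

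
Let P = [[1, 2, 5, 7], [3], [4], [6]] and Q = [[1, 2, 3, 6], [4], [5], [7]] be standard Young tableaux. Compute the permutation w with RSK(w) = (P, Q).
1 4 6 5 3 7 2

Reverse the RSK construction: for i from n down to 1, find the cell of Q containing i, remove the entry at that cell from P, and reverse-bump it up through P; the value ejected from row 1 is w(i).

Step i=7: Q has 7 at row 4, column 1; remove 6 from row 4 of P and reverse-bump: 6 enters row 3 and ejects 4; 4 enters row 2 and ejects 3; 3 enters row 1 and ejects 2. So w(7) = 2. P is now [[1, 3, 5, 7], [4], [6]].
Step i=6: Q has 6 at row 1, column 4; remove that cell from P, ejecting 7. So w(6) = 7. P is now [[1, 3, 5], [4], [6]].
Step i=5: Q has 5 at row 3, column 1; remove 6 from row 3 of P and reverse-bump: 6 enters row 2 and ejects 4; 4 enters row 1 and ejects 3. So w(5) = 3. P is now [[1, 4, 5], [6]].
Step i=4: Q has 4 at row 2, column 1; remove 6 from row 2 of P and reverse-bump: 6 enters row 1 and ejects 5. So w(4) = 5. P is now [[1, 4, 6]].
Step i=3: Q has 3 at row 1, column 3; remove that cell from P, ejecting 6. So w(3) = 6. P is now [[1, 4]].
Step i=2: Q has 2 at row 1, column 2; remove that cell from P, ejecting 4. So w(2) = 4. P is now [[1]].
Step i=1: Q has 1 at row 1, column 1; remove that cell from P, ejecting 1. So w(1) = 1. P is now [].

So w = 1 4 6 5 3 7 2.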